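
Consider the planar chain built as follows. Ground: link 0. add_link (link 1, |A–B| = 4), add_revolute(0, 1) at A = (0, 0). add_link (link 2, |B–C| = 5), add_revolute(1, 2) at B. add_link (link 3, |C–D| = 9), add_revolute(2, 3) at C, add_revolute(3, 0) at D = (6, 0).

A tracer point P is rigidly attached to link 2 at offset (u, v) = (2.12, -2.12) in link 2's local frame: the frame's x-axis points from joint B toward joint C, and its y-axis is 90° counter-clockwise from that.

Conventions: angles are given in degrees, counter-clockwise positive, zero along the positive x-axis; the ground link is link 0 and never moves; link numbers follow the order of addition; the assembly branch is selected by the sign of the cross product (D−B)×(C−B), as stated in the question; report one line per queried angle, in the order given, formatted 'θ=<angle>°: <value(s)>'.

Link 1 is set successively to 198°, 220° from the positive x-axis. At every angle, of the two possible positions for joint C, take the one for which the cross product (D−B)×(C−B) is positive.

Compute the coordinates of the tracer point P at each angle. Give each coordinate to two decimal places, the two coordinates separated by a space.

A=(0,0), D=(6.00,0)
θ=198°: B = A + 4.00·(cos198°, sin198°) = (-3.8042, -1.2361)
θ=198°: |BD| = 9.8818
θ=198°: circle(B,5.00) ∩ circle(D,9.00): a=2.1074, h=4.5342
θ=198°:   candidates: C₊=(-2.2805,3.5261) cross=44.806; C₋=(-1.1462,-5.4710) cross=-44.806
θ=198°:   branch + wants cross > 0 → take C=(-2.2805,3.5261) (cross=44.806)
θ=198°: ex = (C−B)/|BC| = (0.3047,0.9524); ey = (-0.9524,0.3047)
θ=198°: P = B + 2.12·ex + -2.12·ey = (-1.1390,0.1370)
θ=220°: B = A + 4.00·(cos220°, sin220°) = (-3.0642, -2.5712)
θ=220°: |BD| = 9.4218
θ=220°: circle(B,5.00) ∩ circle(D,9.00): a=1.7391, h=4.6878
θ=220°:   candidates: C₊=(-2.6704,2.4133) cross=44.168; C₋=(-0.1118,-6.6065) cross=-44.168
θ=220°:   branch + wants cross > 0 → take C=(-2.6704,2.4133) (cross=44.168)
θ=220°: ex = (C−B)/|BC| = (0.0788,0.9969); ey = (-0.9969,0.0788)
θ=220°: P = B + 2.12·ex + -2.12·ey = (-0.7838,-0.6247)

θ=198°: -1.14 0.14
θ=220°: -0.78 -0.62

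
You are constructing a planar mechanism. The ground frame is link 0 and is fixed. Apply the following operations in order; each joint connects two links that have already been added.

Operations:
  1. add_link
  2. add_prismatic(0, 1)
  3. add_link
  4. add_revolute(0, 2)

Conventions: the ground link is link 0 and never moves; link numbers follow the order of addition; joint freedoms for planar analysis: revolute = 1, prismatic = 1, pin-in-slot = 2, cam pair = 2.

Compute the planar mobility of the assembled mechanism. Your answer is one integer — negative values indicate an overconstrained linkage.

L=1 J1=0 J2=0
add link → L=2 J1=0 J2=0
P@0,1 dof=1 J1 → L=2 J1=1 J2=0
add link → L=3 J1=1 J2=0
R@0,2 dof=1 J1 → L=3 J1=2 J2=0
M=3(L−1)−2J1−J2=3·2−2·2−0=2

M = 2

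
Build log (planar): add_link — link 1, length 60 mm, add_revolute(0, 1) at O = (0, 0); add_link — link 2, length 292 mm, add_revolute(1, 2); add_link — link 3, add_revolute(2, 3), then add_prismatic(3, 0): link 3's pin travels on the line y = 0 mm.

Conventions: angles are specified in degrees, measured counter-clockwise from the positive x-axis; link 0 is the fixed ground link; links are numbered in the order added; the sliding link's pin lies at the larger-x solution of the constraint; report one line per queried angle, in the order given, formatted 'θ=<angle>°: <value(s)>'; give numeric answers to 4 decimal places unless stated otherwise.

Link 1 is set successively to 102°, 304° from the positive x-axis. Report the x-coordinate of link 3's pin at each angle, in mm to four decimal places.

geometry: r = 60 mm, L = 292 mm, e = 0 mm
θ=102°: crank pin P = (r cos θ, r sin θ) = (-12.474701, 58.688856)
θ=102°: h = r sin θ − e = 58.688856 − 0 = 58.688856
θ=102°: x = r cos θ + √(L² − h²) = -12.474701 + 286.041288 = 273.566586
θ=304°: crank pin P = (r cos θ, r sin θ) = (33.551574, -49.742254)
θ=304°: h = r sin θ − e = -49.742254 − 0 = -49.742254
θ=304°: x = r cos θ + √(L² − h²) = 33.551574 + 287.732007 = 321.283582

θ=102°: 273.5666
θ=304°: 321.2836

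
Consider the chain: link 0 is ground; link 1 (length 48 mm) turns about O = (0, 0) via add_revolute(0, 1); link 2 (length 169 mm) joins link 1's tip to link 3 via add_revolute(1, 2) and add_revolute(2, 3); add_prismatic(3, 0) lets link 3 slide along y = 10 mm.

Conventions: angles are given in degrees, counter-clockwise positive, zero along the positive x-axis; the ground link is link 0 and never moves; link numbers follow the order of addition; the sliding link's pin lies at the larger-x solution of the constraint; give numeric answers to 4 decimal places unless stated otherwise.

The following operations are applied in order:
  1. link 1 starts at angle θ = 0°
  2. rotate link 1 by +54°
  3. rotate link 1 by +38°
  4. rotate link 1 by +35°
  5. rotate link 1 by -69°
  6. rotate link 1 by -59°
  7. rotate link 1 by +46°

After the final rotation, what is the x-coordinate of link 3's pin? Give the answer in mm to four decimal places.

geometry: r = 48 mm, L = 169 mm, e = 10 mm; θ starts at 0°
rotate link 1 by +54°: θ ← 0° +54° = 54°
rotate link 1 by +38°: θ ← 54° +38° = 92°
rotate link 1 by +35°: θ ← 92° +35° = 127°
rotate link 1 by -69°: θ ← 127° -69° = 58°
rotate link 1 by -59°: θ ← 58° -59° = -1°
rotate link 1 by +46°: θ ← -1° +46° = 45°
crank pin P = (r cos θ, r sin θ) = (33.941125, 33.941125)
h = r sin θ − e = 33.941125 − 10 = 23.941125
x = r cos θ + √(L² − h²) = 33.941125 + 167.295614 = 201.236740

201.2367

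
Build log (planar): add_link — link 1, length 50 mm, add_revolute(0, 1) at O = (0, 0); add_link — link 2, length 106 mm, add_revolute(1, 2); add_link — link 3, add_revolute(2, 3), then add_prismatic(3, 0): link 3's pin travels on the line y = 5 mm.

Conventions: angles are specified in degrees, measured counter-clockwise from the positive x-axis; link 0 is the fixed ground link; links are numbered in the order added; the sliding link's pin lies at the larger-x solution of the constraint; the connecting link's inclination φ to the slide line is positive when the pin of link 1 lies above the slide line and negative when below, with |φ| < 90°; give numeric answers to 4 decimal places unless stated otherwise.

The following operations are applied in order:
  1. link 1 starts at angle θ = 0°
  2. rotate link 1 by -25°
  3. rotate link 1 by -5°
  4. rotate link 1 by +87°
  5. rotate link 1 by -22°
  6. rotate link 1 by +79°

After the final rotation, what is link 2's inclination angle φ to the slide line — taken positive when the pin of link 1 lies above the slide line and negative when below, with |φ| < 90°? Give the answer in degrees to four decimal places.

geometry: r = 50 mm, L = 106 mm, e = 5 mm; θ starts at 0°
rotate link 1 by -25°: θ ← 0° -25° = -25°
rotate link 1 by -5°: θ ← -25° -5° = -30°
rotate link 1 by +87°: θ ← -30° +87° = 57°
rotate link 1 by -22°: θ ← 57° -22° = 35°
rotate link 1 by +79°: θ ← 35° +79° = 114°
h = r sin θ − e = 45.677273 − 5 = 40.677273
sin φ = h / L = 40.677273 / 106 = 0.38374786
φ = arcsin(0.38374786) = 22.566028°

22.5660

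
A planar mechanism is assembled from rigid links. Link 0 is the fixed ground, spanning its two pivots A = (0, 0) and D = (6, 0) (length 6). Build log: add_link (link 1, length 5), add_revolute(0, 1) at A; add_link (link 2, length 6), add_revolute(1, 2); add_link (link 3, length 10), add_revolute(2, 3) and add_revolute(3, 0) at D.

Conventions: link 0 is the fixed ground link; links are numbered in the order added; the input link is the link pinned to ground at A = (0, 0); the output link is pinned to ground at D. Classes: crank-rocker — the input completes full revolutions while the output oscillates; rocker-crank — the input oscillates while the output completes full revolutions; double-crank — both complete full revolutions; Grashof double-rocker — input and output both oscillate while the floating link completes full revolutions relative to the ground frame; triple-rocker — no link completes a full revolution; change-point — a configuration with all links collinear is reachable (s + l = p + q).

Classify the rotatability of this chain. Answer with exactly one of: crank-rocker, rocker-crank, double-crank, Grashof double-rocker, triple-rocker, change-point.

lengths: ground=6, input=5, coupler=6, output=10
sorted: s=5 (shortest), l=10 (longest), p+q=12
s + l = 15 vs p + q = 12
s + l > p + q → non-Grashof → no link fully rotates → triple-rocker

triple-rocker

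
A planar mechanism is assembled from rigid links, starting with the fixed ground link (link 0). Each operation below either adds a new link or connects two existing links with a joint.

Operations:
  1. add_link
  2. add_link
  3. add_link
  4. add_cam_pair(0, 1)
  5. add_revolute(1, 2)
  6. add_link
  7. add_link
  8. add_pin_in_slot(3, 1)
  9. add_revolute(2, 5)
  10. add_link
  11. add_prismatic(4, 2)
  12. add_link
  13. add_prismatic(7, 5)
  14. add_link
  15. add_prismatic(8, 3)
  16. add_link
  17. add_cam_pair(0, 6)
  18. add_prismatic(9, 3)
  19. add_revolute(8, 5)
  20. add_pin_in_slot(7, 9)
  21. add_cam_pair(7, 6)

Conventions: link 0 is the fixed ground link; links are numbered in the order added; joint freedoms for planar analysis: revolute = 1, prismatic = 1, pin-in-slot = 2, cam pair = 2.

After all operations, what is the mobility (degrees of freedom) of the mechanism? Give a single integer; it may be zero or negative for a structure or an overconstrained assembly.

L=1 J1=0 J2=0
add link → L=2 J1=0 J2=0
add link → L=3 J1=0 J2=0
add link → L=4 J1=0 J2=0
C@0,1 dof=2 J2 → L=4 J1=0 J2=1
R@1,2 dof=1 J1 → L=4 J1=1 J2=1
add link → L=5 J1=1 J2=1
add link → L=6 J1=1 J2=1
PS@3,1 dof=2 J2 → L=6 J1=1 J2=2
R@2,5 dof=1 J1 → L=6 J1=2 J2=2
add link → L=7 J1=2 J2=2
P@4,2 dof=1 J1 → L=7 J1=3 J2=2
add link → L=8 J1=3 J2=2
P@7,5 dof=1 J1 → L=8 J1=4 J2=2
add link → L=9 J1=4 J2=2
P@8,3 dof=1 J1 → L=9 J1=5 J2=2
add link → L=10 J1=5 J2=2
C@0,6 dof=2 J2 → L=10 J1=5 J2=3
P@9,3 dof=1 J1 → L=10 J1=6 J2=3
R@8,5 dof=1 J1 → L=10 J1=7 J2=3
PS@7,9 dof=2 J2 → L=10 J1=7 J2=4
C@7,6 dof=2 J2 → L=10 J1=7 J2=5
M=3(L−1)−2J1−J2=3·9−2·7−5=8

M = 8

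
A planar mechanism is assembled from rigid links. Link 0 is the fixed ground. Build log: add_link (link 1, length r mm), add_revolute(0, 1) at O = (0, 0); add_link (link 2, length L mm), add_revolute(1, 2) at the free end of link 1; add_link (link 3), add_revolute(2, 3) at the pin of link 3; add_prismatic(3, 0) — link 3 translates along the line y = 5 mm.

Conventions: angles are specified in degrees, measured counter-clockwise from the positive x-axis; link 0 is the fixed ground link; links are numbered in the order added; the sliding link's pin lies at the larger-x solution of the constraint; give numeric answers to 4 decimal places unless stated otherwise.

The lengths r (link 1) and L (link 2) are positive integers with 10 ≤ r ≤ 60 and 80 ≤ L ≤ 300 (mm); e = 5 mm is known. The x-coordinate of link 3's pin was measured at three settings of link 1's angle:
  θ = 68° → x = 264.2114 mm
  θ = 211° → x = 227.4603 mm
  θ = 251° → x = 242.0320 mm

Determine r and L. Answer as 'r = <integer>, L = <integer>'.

constraint per measurement: (x − r cos θ)² + (r sin θ − e)² = L²
subtracting the θ₁ and θ₂ equations cancels the r² and L² terms:
r = (x₁² − x₂²) / (2[(x₁cos θ₁ + e sin θ₁) − (x₂cos θ₂ + e sin θ₂)]) = 30.0000 → r = 30
L² = (x₁ − r cos θ₁)² + (r sin θ₁ − e)² = 64515.9888 → L = 254.0000 → L = 254
check at θ₃=251°: x = 242.0320 (printed 242.0320) ✓

r = 30, L = 254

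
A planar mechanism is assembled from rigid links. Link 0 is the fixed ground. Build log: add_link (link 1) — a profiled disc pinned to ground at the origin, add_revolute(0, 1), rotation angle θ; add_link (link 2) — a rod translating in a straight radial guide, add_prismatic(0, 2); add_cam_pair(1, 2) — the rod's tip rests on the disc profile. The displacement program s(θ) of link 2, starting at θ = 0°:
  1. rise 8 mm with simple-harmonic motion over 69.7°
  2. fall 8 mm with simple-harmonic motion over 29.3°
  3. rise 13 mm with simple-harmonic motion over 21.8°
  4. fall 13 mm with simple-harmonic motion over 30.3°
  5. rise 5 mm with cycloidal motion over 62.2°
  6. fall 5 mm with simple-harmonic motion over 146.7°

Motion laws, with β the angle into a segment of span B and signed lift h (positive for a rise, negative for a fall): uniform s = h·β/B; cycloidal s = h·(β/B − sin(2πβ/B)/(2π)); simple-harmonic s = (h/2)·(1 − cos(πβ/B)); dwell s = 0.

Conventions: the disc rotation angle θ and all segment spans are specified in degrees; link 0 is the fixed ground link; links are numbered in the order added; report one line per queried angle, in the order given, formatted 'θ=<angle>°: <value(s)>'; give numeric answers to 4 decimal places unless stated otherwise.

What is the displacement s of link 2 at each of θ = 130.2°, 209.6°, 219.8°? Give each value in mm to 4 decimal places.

seg 1 [0°–69.7°] simple-harmonic, h=8: full span → s += 8 → s = 8.0000
seg 2 [69.7°–99°] simple-harmonic, h=-8: full span → s += -8 → s = 0.0000
seg 3 [99°–120.8°] simple-harmonic, h=13: full span → s += 13 → s = 13.0000
seg 4 [120.8°–151.1°] simple-harmonic, h=-13: θ=130.2° here. β=9.4, B=30.3. -13/2·(1 − cos(π·0.3102)) = -2.8504 → s = 10.1496
seg 4 [120.8°–151.1°] simple-harmonic, h=-13: full span → s += -13 → s = 0.0000
seg 5 [151.1°–213.3°] cycloidal, h=5: θ=209.6° here. β=58.5, B=62.2. 5·(0.9405 − sin(2π·0.9405)/(2π)) = 4.9931 → s = 4.9931
seg 5 [151.1°–213.3°] cycloidal, h=5: full span → s += 5 → s = 5.0000
seg 6 [213.3°–360°] simple-harmonic, h=-5: θ=219.8° here. β=6.5, B=146.7. -5/2·(1 − cos(π·0.0443)) = -0.0242 → s = 4.9758

θ=130.2°: 10.1496
θ=209.6°: 4.9931
θ=219.8°: 4.9758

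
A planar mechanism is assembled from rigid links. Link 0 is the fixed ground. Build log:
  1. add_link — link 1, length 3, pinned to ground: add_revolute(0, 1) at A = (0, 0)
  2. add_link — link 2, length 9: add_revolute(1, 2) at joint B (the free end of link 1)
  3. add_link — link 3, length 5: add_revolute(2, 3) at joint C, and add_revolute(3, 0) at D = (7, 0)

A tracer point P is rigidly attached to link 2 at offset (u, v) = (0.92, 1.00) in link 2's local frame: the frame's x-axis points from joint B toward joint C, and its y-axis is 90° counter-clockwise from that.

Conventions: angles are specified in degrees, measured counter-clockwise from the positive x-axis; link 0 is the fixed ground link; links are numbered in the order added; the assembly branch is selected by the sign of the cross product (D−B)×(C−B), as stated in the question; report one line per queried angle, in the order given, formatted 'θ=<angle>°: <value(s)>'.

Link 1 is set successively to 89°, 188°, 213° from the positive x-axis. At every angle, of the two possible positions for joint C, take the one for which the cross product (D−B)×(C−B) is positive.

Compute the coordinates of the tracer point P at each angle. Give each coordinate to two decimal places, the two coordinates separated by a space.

A=(0,0), D=(7.00,0)
θ=89°: B = A + 3.00·(cos89°, sin89°) = (0.0524, 2.9995)
θ=89°: |BD| = 7.5675
θ=89°: circle(B,9.00) ∩ circle(D,5.00): a=7.4838, h=4.9993
θ=89°:   candidates: C₊=(8.9047,4.6230) cross=37.832; C₋=(4.9416,-4.5566) cross=-37.832
θ=89°:   branch + wants cross > 0 → take C=(8.9047,4.6230) (cross=37.832)
θ=89°: ex = (C−B)/|BC| = (0.9836,0.1804); ey = (-0.1804,0.9836)
θ=89°: P = B + 0.92·ex + 1.00·ey = (0.7769,4.1491)
θ=188°: B = A + 3.00·(cos188°, sin188°) = (-2.9708, -0.4175)
θ=188°: |BD| = 9.9795
θ=188°: circle(B,9.00) ∩ circle(D,5.00): a=7.7955, h=4.4978
θ=188°:   candidates: C₊=(4.6297,4.4025) cross=44.886; C₋=(5.0061,-4.5852) cross=-44.886
θ=188°:   branch + wants cross > 0 → take C=(4.6297,4.4025) (cross=44.886)
θ=188°: ex = (C−B)/|BC| = (0.8445,0.5356); ey = (-0.5356,0.8445)
θ=188°: P = B + 0.92·ex + 1.00·ey = (-2.7294,0.9197)
θ=213°: B = A + 3.00·(cos213°, sin213°) = (-2.5160, -1.6339)
θ=213°: |BD| = 9.6553
θ=213°: circle(B,9.00) ∩ circle(D,5.00): a=7.7276, h=4.6135
θ=213°:   candidates: C₊=(4.3194,4.2207) cross=44.544; C₋=(5.8809,-4.8731) cross=-44.544
θ=213°:   branch + wants cross > 0 → take C=(4.3194,4.2207) (cross=44.544)
θ=213°: ex = (C−B)/|BC| = (0.7595,0.6505); ey = (-0.6505,0.7595)
θ=213°: P = B + 0.92·ex + 1.00·ey = (-2.4678,-0.2759)

θ=89°: 0.78 4.15
θ=188°: -2.73 0.92
θ=213°: -2.47 -0.28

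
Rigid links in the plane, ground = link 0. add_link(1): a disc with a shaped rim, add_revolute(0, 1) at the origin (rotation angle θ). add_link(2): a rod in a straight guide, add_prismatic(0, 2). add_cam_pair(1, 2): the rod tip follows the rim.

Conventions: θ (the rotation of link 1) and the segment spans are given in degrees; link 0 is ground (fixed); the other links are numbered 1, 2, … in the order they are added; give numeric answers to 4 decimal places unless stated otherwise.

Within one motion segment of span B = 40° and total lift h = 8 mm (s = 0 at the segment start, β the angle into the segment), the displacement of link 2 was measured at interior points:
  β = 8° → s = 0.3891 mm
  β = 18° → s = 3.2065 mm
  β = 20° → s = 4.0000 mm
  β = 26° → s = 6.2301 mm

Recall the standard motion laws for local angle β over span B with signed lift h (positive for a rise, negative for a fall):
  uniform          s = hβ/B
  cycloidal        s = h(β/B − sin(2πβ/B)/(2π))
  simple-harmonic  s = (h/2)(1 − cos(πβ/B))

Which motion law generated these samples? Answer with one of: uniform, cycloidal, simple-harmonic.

candidates at β/B = r: uniform s = h·r (linear in β); cycloidal s = h·(r − sin(2πr)/(2π)); simple-harmonic s = (h/2)(1 − cos(πr))
β=8°: printed 0.3891 | uniform 1.6000, cycloidal 0.3891, simple-harmonic 0.7639
β=18°: printed 3.2065 | uniform 3.6000, cycloidal 3.2065, simple-harmonic 3.3743
β=20°: printed 4.0000 | uniform 4.0000, cycloidal 4.0000, simple-harmonic 4.0000
β=26°: printed 6.2301 | uniform 5.2000, cycloidal 6.2301, simple-harmonic 5.8160
only one law matches every sample → cycloidal

cycloidal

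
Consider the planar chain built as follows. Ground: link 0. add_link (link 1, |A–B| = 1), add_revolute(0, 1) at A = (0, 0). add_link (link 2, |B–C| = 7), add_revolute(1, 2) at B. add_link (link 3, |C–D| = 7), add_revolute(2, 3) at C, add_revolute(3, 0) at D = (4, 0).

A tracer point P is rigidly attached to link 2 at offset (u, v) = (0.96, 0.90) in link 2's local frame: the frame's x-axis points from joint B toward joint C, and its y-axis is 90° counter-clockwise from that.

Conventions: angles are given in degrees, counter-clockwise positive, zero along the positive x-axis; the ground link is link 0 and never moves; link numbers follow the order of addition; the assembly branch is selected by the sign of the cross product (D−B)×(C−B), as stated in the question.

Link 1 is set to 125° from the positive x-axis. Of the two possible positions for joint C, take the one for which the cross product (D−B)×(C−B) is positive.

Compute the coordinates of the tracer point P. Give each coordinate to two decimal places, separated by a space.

A=(0,0), D=(4.00,0)
B = A + 1.00·(cos125°, sin125°) = (-0.5736, 0.8192)
|BD| = 4.6464
circle(B,7.00) ∩ circle(D,7.00): a=2.3232, h=6.6032
  candidates: C₊=(2.8774,6.9094) cross=30.681; C₋=(0.5491,-6.0902) cross=-30.681
  branch + wants cross > 0 → take C=(2.8774,6.9094) (cross=30.681)
ex = (C−B)/|BC| = (0.4930,0.8700); ey = (-0.8700,0.4930)
P = B + 0.96·ex + 0.90·ey = (-0.8833,2.0981)

-0.88 2.10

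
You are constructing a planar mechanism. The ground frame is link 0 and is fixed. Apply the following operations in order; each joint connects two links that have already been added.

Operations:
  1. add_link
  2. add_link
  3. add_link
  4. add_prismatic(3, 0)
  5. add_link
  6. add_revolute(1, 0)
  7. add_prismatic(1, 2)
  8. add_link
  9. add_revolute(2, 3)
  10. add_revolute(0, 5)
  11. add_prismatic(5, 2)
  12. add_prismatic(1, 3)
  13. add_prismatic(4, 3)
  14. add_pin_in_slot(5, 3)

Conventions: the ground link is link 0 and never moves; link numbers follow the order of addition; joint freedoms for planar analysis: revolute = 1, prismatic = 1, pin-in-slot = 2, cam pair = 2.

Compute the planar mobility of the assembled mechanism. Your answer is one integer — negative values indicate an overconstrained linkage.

ground; <1,0,0>
#1 <2,0,0>
#2 <3,0,0>
#3 <4,0,0>
P:3↔0 J1 <4,1,0>
#4 <5,1,0>
R:1↔0 J1 <5,2,0>
P:1↔2 J1 <5,3,0>
#5 <6,3,0>
R:2↔3 J1 <6,4,0>
R:0↔5 J1 <6,5,0>
P:5↔2 J1 <6,6,0>
P:1↔3 J1 <6,7,0>
P:4↔3 J1 <6,8,0>
PS:5↔3 J2 <6,8,1>
3×5 − 2×8 − 1×1 = -2

M = -2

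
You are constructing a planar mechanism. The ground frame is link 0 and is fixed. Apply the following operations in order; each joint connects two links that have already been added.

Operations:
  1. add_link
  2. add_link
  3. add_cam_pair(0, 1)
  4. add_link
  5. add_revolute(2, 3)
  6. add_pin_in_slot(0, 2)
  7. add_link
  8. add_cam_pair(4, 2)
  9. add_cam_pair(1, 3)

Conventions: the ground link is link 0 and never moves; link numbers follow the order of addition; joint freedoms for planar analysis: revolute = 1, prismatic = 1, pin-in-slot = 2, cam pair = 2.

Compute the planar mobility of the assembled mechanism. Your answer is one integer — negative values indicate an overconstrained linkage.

(L,J1,J2)=(1,0,0); link0 fixed
link1: (2,0,0)
link2: (3,0,0)
C 0-1 [J2]: (3,0,1)
link3: (4,0,1)
R 2-3 [J1]: (4,1,1)
PS 0-2 [J2]: (4,1,2)
link4: (5,1,2)
C 4-2 [J2]: (5,1,3)
C 1-3 [J2]: (5,1,4)
Grübler: 3·4 − 2·1 − 4 = 6

M = 6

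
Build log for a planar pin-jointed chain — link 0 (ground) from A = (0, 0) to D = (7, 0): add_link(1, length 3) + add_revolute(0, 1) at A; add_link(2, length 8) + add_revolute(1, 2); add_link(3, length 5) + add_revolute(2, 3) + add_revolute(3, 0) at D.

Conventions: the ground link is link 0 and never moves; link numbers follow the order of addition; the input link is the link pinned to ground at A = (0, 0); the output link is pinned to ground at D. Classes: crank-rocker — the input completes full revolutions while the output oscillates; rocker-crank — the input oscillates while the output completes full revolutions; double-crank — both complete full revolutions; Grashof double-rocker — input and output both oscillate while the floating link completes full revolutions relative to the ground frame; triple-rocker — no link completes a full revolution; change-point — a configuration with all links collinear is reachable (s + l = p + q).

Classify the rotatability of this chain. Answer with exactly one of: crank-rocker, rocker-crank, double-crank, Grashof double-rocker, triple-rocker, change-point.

lengths: ground=7, input=3, coupler=8, output=5
sorted: s=3 (shortest), l=8 (longest), p+q=12
s + l = 11 vs p + q = 12
s + l < p + q (Grashof) with shortest = input link → crank-rocker

crank-rocker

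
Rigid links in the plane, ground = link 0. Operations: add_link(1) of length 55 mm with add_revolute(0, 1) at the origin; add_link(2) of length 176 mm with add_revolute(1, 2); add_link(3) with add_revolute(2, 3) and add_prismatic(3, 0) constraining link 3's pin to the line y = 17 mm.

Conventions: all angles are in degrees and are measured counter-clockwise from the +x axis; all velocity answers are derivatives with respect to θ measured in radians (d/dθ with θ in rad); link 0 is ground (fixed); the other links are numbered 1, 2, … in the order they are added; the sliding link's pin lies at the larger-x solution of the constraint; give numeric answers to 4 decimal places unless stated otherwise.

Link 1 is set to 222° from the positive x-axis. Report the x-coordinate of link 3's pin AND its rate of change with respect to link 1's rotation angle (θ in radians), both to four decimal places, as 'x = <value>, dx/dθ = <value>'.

geometry: r = 55 mm, L = 176 mm, e = 17 mm
crank pin P = (r cos θ, r sin θ) = (-40.872965, -36.802183)
h = r sin θ − e = -36.802183 − 17 = -53.802183
x = r cos θ + √(L² − h²) = -40.872965 + 167.574834 = 126.701869
dx/dθ = −r sin θ − h·r cos θ/√(L² − h²) (θ in radians; h = -53.802183) = 23.679361

x = 126.7019, dx/dθ = 23.6794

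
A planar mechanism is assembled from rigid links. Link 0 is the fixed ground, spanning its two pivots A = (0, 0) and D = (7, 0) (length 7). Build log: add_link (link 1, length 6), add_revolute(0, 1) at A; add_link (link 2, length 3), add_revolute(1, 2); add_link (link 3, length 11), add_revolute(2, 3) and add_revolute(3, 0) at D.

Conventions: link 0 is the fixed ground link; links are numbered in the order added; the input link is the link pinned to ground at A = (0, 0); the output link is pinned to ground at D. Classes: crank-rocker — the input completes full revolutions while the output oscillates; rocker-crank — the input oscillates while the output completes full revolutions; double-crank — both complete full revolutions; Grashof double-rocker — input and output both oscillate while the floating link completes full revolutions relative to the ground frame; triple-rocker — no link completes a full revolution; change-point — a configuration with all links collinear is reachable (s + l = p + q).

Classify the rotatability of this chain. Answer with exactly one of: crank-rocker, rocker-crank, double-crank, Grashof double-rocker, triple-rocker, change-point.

lengths: ground=7, input=6, coupler=3, output=11
sorted: s=3 (shortest), l=11 (longest), p+q=13
s + l = 14 vs p + q = 13
s + l > p + q → non-Grashof → no link fully rotates → triple-rocker

triple-rocker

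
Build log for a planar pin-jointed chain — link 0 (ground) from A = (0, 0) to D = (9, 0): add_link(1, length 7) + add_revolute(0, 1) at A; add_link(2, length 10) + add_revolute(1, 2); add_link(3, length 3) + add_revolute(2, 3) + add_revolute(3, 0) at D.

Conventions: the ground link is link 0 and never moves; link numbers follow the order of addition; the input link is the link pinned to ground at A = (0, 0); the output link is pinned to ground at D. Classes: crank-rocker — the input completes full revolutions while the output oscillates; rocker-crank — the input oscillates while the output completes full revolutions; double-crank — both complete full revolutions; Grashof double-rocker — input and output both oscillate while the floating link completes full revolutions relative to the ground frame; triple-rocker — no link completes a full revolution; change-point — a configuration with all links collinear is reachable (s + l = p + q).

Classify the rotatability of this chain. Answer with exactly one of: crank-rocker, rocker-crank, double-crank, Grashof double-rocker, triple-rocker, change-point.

lengths: ground=9, input=7, coupler=10, output=3
sorted: s=3 (shortest), l=10 (longest), p+q=16
s + l = 13 vs p + q = 16
s + l < p + q (Grashof) with shortest = output link → rocker-crank

rocker-crank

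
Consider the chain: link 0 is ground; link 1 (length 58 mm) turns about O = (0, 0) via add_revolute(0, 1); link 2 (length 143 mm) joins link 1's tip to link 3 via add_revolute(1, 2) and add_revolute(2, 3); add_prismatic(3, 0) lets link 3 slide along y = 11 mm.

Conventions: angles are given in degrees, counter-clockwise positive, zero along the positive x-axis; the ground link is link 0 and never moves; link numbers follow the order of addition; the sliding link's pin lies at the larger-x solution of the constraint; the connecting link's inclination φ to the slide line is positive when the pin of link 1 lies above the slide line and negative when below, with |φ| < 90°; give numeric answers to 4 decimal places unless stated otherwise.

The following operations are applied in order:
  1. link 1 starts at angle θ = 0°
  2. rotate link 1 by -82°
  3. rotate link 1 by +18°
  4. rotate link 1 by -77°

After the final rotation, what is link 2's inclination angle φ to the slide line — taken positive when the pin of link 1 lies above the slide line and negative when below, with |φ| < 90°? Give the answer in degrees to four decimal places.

geometry: r = 58 mm, L = 143 mm, e = 11 mm; θ starts at 0°
rotate link 1 by -82°: θ ← 0° -82° = -82°
rotate link 1 by +18°: θ ← -82° +18° = -64°
rotate link 1 by -77°: θ ← -64° -77° = -141°
h = r sin θ − e = -36.500583 − 11 = -47.500583
sin φ = h / L = -47.500583 / 143 = -0.33217191
φ = arcsin(-0.33217191) = -19.400655°

-19.4007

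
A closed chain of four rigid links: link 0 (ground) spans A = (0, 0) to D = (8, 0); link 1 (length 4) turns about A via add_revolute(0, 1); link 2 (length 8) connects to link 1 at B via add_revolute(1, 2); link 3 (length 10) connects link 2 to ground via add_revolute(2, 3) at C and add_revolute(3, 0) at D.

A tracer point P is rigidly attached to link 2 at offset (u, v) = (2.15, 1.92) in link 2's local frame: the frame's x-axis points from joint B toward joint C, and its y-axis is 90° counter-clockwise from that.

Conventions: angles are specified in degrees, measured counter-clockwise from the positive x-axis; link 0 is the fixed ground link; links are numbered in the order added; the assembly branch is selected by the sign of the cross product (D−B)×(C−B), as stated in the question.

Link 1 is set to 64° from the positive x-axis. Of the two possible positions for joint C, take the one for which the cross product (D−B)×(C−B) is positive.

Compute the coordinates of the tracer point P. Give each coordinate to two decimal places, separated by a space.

A=(0,0), D=(8.00,0)
B = A + 4.00·(cos64°, sin64°) = (1.7535, 3.5952)
|BD| = 7.2072
circle(B,8.00) ∩ circle(D,10.00): a=1.1061, h=7.9232
  candidates: C₊=(6.6645,9.9104) cross=57.104; C₋=(-1.2401,-3.8236) cross=-57.104
  branch + wants cross > 0 → take C=(6.6645,9.9104) (cross=57.104)
ex = (C−B)/|BC| = (0.6139,0.7894); ey = (-0.7894,0.6139)
P = B + 2.15·ex + 1.92·ey = (1.5577,6.4710)

1.56 6.47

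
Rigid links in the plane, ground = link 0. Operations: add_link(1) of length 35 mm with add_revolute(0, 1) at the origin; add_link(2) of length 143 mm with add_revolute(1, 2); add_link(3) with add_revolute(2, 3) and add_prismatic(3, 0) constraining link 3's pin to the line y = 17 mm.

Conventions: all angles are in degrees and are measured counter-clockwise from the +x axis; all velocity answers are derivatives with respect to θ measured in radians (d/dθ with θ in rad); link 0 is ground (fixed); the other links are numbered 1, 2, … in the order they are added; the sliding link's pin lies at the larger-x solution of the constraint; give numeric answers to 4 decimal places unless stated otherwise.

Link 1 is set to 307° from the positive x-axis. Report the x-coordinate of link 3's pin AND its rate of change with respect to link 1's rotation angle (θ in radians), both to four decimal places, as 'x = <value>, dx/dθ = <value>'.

geometry: r = 35 mm, L = 143 mm, e = 17 mm
crank pin P = (r cos θ, r sin θ) = (21.063526, -27.952243)
h = r sin θ − e = -27.952243 − 17 = -44.952243
x = r cos θ + √(L² − h²) = 21.063526 + 135.750860 = 156.814385
dx/dθ = −r sin θ − h·r cos θ/√(L² − h²) (θ in radians; h = -44.952243) = 34.927173

x = 156.8144, dx/dθ = 34.9272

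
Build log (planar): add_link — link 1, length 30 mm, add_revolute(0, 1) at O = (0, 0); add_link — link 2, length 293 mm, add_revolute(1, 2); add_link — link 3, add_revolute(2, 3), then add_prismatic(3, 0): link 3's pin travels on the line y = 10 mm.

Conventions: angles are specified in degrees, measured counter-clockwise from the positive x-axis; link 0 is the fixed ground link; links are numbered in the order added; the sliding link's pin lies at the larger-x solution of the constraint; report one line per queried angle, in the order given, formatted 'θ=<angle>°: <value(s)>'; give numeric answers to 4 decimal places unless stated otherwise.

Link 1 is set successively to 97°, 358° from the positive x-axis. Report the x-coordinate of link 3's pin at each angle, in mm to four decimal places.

geometry: r = 30 mm, L = 293 mm, e = 10 mm
θ=97°: crank pin P = (r cos θ, r sin θ) = (-3.656080, 29.776385)
θ=97°: h = r sin θ − e = 29.776385 − 10 = 19.776385
θ=97°: x = r cos θ + √(L² − h²) = -3.656080 + 292.331823 = 288.675742
θ=358°: crank pin P = (r cos θ, r sin θ) = (29.981725, -1.046985)
θ=358°: h = r sin θ − e = -1.046985 − 10 = -11.046985
θ=358°: x = r cos θ + √(L² − h²) = 29.981725 + 292.791674 = 322.773398

θ=97°: 288.6757
θ=358°: 322.7734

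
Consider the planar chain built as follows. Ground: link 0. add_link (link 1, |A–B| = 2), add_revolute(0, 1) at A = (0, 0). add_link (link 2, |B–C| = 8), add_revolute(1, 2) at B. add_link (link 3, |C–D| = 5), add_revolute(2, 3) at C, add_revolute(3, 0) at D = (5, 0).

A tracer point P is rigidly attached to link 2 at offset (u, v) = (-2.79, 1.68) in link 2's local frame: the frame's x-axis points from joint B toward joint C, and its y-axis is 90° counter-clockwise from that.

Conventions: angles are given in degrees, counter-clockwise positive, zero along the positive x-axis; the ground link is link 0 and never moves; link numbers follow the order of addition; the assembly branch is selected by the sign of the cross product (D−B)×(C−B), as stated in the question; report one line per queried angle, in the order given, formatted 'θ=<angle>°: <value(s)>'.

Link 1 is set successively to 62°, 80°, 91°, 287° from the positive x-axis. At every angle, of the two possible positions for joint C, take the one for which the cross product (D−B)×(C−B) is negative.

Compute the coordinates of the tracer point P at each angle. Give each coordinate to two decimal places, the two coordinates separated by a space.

A=(0,0), D=(5.00,0)
θ=62°: B = A + 2.00·(cos62°, sin62°) = (0.9389, 1.7659)
θ=62°: |BD| = 4.4284
θ=62°: circle(B,8.00) ∩ circle(D,5.00): a=6.6176, h=4.4953
θ=62°:   candidates: C₊=(8.8002,3.2494) cross=19.907; C₋=(5.2151,-4.9954) cross=-19.907
θ=62°:   branch - wants cross < 0 → take C=(5.2151,-4.9954) (cross=-19.907)
θ=62°: ex = (C−B)/|BC| = (0.5345,-0.8452); ey = (0.8452,0.5345)
θ=62°: P = B + -2.79·ex + 1.68·ey = (0.8675,5.0219)
θ=80°: B = A + 2.00·(cos80°, sin80°) = (0.3473, 1.9696)
θ=80°: |BD| = 5.0524
θ=80°: circle(B,8.00) ∩ circle(D,5.00): a=6.3857, h=4.8189
θ=80°:   candidates: C₊=(8.1064,3.9179) cross=24.347; C₋=(4.3492,-4.9575) cross=-24.347
θ=80°:   branch - wants cross < 0 → take C=(4.3492,-4.9575) (cross=-24.347)
θ=80°: ex = (C−B)/|BC| = (0.5002,-0.8659); ey = (0.8659,0.5002)
θ=80°: P = B + -2.79·ex + 1.68·ey = (0.4063,5.2258)
θ=91°: B = A + 2.00·(cos91°, sin91°) = (-0.0349, 1.9997)
θ=91°: |BD| = 5.4175
θ=91°: circle(B,8.00) ∩ circle(D,5.00): a=6.3082, h=4.9200
θ=91°:   candidates: C₊=(7.6439,4.2438) cross=26.654; C₋=(4.0117,-4.9014) cross=-26.654
θ=91°:   branch - wants cross < 0 → take C=(4.0117,-4.9014) (cross=-26.654)
θ=91°: ex = (C−B)/|BC| = (0.5058,-0.8626); ey = (0.8626,0.5058)
θ=91°: P = B + -2.79·ex + 1.68·ey = (0.0030,5.2562)
θ=287°: B = A + 2.00·(cos287°, sin287°) = (0.5847, -1.9126)
θ=287°: |BD| = 4.8117
θ=287°: circle(B,8.00) ∩ circle(D,5.00): a=6.4585, h=4.7210
θ=287°:   candidates: C₊=(4.6345,4.9866) cross=22.716; C₋=(8.3876,-3.6775) cross=-22.716
θ=287°:   branch - wants cross < 0 → take C=(8.3876,-3.6775) (cross=-22.716)
θ=287°: ex = (C−B)/|BC| = (0.9754,-0.2206); ey = (0.2206,0.9754)
θ=287°: P = B + -2.79·ex + 1.68·ey = (-1.7659,0.3415)

θ=62°: 0.87 5.02
θ=80°: 0.41 5.23
θ=91°: 0.00 5.26
θ=287°: -1.77 0.34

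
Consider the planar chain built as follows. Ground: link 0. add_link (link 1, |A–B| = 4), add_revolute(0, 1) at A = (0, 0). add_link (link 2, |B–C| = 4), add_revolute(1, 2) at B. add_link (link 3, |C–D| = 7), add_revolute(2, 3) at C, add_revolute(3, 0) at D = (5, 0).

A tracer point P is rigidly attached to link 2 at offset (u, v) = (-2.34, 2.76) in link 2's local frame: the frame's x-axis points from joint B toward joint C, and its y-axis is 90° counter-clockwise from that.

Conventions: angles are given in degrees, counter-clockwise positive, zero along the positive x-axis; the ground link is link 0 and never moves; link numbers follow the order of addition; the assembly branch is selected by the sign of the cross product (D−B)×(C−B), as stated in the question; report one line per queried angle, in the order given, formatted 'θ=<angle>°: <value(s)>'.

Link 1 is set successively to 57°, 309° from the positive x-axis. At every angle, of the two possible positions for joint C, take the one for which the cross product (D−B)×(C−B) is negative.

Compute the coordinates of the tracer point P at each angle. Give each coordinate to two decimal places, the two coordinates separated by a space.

A=(0,0), D=(5.00,0)
θ=57°: B = A + 4.00·(cos57°, sin57°) = (2.1786, 3.3547)
θ=57°: |BD| = 4.3834
θ=57°: circle(B,4.00) ∩ circle(D,7.00): a=-1.5725, h=3.6780
θ=57°:   candidates: C₊=(3.9812,6.9255) cross=16.122; C₋=(-1.6484,2.1907) cross=-16.122
θ=57°:   branch - wants cross < 0 → take C=(-1.6484,2.1907) (cross=-16.122)
θ=57°: ex = (C−B)/|BC| = (-0.9567,-0.2910); ey = (0.2910,-0.9567)
θ=57°: P = B + -2.34·ex + 2.76·ey = (5.2204,1.3950)
θ=309°: B = A + 4.00·(cos309°, sin309°) = (2.5173, -3.1086)
θ=309°: |BD| = 3.9783
θ=309°: circle(B,4.00) ∩ circle(D,7.00): a=-2.1583, h=3.3678
θ=309°:   candidates: C₊=(-1.4611,-2.6933) cross=13.398; C₋=(3.8019,-6.8967) cross=-13.398
θ=309°:   branch - wants cross < 0 → take C=(3.8019,-6.8967) (cross=-13.398)
θ=309°: ex = (C−B)/|BC| = (0.3211,-0.9470); ey = (0.9470,0.3211)
θ=309°: P = B + -2.34·ex + 2.76·ey = (4.3796,-0.0062)

θ=57°: 5.22 1.40
θ=309°: 4.38 -0.01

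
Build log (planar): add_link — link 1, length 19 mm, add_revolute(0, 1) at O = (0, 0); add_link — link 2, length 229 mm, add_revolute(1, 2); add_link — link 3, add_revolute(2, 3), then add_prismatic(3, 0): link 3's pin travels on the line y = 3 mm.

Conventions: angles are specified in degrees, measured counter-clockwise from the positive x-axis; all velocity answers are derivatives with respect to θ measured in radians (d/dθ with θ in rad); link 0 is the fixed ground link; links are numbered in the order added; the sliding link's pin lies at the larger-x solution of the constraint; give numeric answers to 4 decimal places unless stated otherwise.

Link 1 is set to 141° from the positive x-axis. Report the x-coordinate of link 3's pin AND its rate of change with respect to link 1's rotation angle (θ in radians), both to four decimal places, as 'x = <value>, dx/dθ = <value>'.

geometry: r = 19 mm, L = 229 mm, e = 3 mm
crank pin P = (r cos θ, r sin θ) = (-14.765773, 11.957087)
h = r sin θ − e = 11.957087 − 3 = 8.957087
x = r cos θ + √(L² − h²) = -14.765773 + 228.824760 = 214.058986
dx/dθ = −r sin θ − h·r cos θ/√(L² − h²) (θ in radians; h = 8.957087) = -11.379098

x = 214.0590, dx/dθ = -11.3791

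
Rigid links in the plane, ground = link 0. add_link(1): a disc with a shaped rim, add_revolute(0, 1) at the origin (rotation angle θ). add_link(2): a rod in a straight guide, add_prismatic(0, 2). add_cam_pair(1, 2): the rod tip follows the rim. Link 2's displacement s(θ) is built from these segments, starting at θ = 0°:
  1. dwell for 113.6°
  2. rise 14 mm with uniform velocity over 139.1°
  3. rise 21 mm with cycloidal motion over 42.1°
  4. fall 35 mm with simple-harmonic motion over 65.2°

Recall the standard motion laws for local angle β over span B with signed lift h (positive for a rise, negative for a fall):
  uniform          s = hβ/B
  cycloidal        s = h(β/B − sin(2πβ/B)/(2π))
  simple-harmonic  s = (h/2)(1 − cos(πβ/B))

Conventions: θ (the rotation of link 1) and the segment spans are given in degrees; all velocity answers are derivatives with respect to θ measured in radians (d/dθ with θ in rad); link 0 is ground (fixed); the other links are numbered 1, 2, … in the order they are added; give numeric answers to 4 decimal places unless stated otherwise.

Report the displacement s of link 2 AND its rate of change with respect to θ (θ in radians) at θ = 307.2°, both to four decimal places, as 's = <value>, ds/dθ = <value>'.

segment 1 (0° to 113.6°, dwell): s unchanged at 0.0000
segment 2 (113.6° to 252.7°, uniform, h = 14) is passed completely: s = 0.0000 + (14) = 14.0000
segment 3 (252.7° to 294.8°, cycloidal, h = 21) is passed completely: s = 14.0000 + (21) = 35.0000
θ = 307.2° falls in segment 4 (294.8° to 360°, simple-harmonic, h = -35): β = 307.2 − 294.8 = 12.4°, B = 65.2°; Δs = -35/2·(1 − cos(π·0.1902)) = -3.0318; s = 35.0000 − 3.0318 = 31.9682
velocity in seg [294.8°–360°] (simple-harmonic), θ in radians: β = 12.4° = 0.2164 rad, B = 65.2° = 1.1380 rad; ds/dθ = (πh/(2B)) sin(πβ/B) = (π·(-35)/(2·1.1380)) sin(π·0.1902) = -27.178969 mm/rad

s = 31.9682, ds/dθ = -27.1790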